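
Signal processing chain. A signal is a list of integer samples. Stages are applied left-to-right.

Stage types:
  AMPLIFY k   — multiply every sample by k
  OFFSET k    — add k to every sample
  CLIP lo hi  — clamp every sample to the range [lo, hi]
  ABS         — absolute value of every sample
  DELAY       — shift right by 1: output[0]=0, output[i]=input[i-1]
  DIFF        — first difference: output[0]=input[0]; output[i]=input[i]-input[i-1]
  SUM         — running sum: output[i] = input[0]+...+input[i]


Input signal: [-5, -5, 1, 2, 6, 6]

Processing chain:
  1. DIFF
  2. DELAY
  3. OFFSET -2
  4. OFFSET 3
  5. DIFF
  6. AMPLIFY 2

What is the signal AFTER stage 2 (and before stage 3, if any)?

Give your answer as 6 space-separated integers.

Answer: 0 -5 0 6 1 4

Derivation:
Input: [-5, -5, 1, 2, 6, 6]
Stage 1 (DIFF): s[0]=-5, -5--5=0, 1--5=6, 2-1=1, 6-2=4, 6-6=0 -> [-5, 0, 6, 1, 4, 0]
Stage 2 (DELAY): [0, -5, 0, 6, 1, 4] = [0, -5, 0, 6, 1, 4] -> [0, -5, 0, 6, 1, 4]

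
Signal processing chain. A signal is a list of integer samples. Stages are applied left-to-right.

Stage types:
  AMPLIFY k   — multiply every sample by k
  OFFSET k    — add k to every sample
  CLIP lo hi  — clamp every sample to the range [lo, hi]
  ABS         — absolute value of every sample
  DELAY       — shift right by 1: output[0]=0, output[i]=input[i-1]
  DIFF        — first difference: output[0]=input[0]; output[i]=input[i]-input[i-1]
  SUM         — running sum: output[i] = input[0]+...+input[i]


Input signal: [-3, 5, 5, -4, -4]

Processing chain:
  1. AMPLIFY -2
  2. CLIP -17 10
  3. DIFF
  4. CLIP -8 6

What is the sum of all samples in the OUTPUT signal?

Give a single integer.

Answer: 4

Derivation:
Input: [-3, 5, 5, -4, -4]
Stage 1 (AMPLIFY -2): -3*-2=6, 5*-2=-10, 5*-2=-10, -4*-2=8, -4*-2=8 -> [6, -10, -10, 8, 8]
Stage 2 (CLIP -17 10): clip(6,-17,10)=6, clip(-10,-17,10)=-10, clip(-10,-17,10)=-10, clip(8,-17,10)=8, clip(8,-17,10)=8 -> [6, -10, -10, 8, 8]
Stage 3 (DIFF): s[0]=6, -10-6=-16, -10--10=0, 8--10=18, 8-8=0 -> [6, -16, 0, 18, 0]
Stage 4 (CLIP -8 6): clip(6,-8,6)=6, clip(-16,-8,6)=-8, clip(0,-8,6)=0, clip(18,-8,6)=6, clip(0,-8,6)=0 -> [6, -8, 0, 6, 0]
Output sum: 4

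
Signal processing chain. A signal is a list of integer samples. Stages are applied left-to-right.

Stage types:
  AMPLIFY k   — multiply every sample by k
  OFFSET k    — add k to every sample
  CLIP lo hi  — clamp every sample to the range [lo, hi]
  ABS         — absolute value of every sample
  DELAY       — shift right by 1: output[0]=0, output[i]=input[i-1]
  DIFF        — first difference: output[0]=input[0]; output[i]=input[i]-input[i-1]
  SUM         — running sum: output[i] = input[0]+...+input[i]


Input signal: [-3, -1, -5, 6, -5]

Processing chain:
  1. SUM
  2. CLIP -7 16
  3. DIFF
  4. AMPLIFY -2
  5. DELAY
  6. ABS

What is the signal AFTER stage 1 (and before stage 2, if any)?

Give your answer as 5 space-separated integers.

Answer: -3 -4 -9 -3 -8

Derivation:
Input: [-3, -1, -5, 6, -5]
Stage 1 (SUM): sum[0..0]=-3, sum[0..1]=-4, sum[0..2]=-9, sum[0..3]=-3, sum[0..4]=-8 -> [-3, -4, -9, -3, -8]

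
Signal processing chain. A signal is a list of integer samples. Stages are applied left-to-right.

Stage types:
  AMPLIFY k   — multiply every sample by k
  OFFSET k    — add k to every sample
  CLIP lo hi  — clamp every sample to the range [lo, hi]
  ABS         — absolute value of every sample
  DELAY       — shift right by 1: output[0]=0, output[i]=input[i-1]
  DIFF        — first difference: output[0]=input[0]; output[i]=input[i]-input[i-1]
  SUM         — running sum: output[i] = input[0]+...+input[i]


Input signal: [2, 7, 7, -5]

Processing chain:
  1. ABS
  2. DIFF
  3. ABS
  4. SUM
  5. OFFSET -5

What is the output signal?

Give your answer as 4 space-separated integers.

Input: [2, 7, 7, -5]
Stage 1 (ABS): |2|=2, |7|=7, |7|=7, |-5|=5 -> [2, 7, 7, 5]
Stage 2 (DIFF): s[0]=2, 7-2=5, 7-7=0, 5-7=-2 -> [2, 5, 0, -2]
Stage 3 (ABS): |2|=2, |5|=5, |0|=0, |-2|=2 -> [2, 5, 0, 2]
Stage 4 (SUM): sum[0..0]=2, sum[0..1]=7, sum[0..2]=7, sum[0..3]=9 -> [2, 7, 7, 9]
Stage 5 (OFFSET -5): 2+-5=-3, 7+-5=2, 7+-5=2, 9+-5=4 -> [-3, 2, 2, 4]

Answer: -3 2 2 4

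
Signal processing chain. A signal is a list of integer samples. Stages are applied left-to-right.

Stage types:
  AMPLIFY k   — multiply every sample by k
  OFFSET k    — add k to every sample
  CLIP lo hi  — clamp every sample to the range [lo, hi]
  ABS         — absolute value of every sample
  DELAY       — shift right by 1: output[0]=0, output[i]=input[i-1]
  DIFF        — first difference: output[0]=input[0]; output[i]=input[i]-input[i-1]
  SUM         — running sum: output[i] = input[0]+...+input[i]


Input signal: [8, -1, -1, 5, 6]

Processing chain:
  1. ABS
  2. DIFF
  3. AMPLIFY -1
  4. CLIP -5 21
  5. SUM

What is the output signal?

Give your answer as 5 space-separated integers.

Input: [8, -1, -1, 5, 6]
Stage 1 (ABS): |8|=8, |-1|=1, |-1|=1, |5|=5, |6|=6 -> [8, 1, 1, 5, 6]
Stage 2 (DIFF): s[0]=8, 1-8=-7, 1-1=0, 5-1=4, 6-5=1 -> [8, -7, 0, 4, 1]
Stage 3 (AMPLIFY -1): 8*-1=-8, -7*-1=7, 0*-1=0, 4*-1=-4, 1*-1=-1 -> [-8, 7, 0, -4, -1]
Stage 4 (CLIP -5 21): clip(-8,-5,21)=-5, clip(7,-5,21)=7, clip(0,-5,21)=0, clip(-4,-5,21)=-4, clip(-1,-5,21)=-1 -> [-5, 7, 0, -4, -1]
Stage 5 (SUM): sum[0..0]=-5, sum[0..1]=2, sum[0..2]=2, sum[0..3]=-2, sum[0..4]=-3 -> [-5, 2, 2, -2, -3]

Answer: -5 2 2 -2 -3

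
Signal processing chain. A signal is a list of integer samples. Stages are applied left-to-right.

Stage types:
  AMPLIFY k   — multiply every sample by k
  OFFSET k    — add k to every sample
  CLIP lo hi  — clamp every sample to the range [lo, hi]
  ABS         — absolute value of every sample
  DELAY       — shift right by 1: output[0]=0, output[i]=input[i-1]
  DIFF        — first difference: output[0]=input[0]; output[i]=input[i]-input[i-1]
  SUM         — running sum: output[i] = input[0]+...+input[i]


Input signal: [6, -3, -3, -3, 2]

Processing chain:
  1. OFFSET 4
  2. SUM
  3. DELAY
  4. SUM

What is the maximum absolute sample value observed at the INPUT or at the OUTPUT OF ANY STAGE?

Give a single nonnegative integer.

Input: [6, -3, -3, -3, 2] (max |s|=6)
Stage 1 (OFFSET 4): 6+4=10, -3+4=1, -3+4=1, -3+4=1, 2+4=6 -> [10, 1, 1, 1, 6] (max |s|=10)
Stage 2 (SUM): sum[0..0]=10, sum[0..1]=11, sum[0..2]=12, sum[0..3]=13, sum[0..4]=19 -> [10, 11, 12, 13, 19] (max |s|=19)
Stage 3 (DELAY): [0, 10, 11, 12, 13] = [0, 10, 11, 12, 13] -> [0, 10, 11, 12, 13] (max |s|=13)
Stage 4 (SUM): sum[0..0]=0, sum[0..1]=10, sum[0..2]=21, sum[0..3]=33, sum[0..4]=46 -> [0, 10, 21, 33, 46] (max |s|=46)
Overall max amplitude: 46

Answer: 46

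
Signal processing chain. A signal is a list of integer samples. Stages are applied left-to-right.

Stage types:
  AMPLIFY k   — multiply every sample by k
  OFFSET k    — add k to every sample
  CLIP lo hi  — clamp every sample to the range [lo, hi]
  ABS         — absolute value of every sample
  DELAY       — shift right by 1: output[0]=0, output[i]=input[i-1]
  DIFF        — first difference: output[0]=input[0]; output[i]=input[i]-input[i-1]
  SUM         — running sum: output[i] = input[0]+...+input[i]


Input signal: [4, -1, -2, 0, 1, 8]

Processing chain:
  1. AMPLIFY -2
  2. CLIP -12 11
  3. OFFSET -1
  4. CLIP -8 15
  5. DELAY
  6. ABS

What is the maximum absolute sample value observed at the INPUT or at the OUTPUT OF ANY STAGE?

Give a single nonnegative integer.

Input: [4, -1, -2, 0, 1, 8] (max |s|=8)
Stage 1 (AMPLIFY -2): 4*-2=-8, -1*-2=2, -2*-2=4, 0*-2=0, 1*-2=-2, 8*-2=-16 -> [-8, 2, 4, 0, -2, -16] (max |s|=16)
Stage 2 (CLIP -12 11): clip(-8,-12,11)=-8, clip(2,-12,11)=2, clip(4,-12,11)=4, clip(0,-12,11)=0, clip(-2,-12,11)=-2, clip(-16,-12,11)=-12 -> [-8, 2, 4, 0, -2, -12] (max |s|=12)
Stage 3 (OFFSET -1): -8+-1=-9, 2+-1=1, 4+-1=3, 0+-1=-1, -2+-1=-3, -12+-1=-13 -> [-9, 1, 3, -1, -3, -13] (max |s|=13)
Stage 4 (CLIP -8 15): clip(-9,-8,15)=-8, clip(1,-8,15)=1, clip(3,-8,15)=3, clip(-1,-8,15)=-1, clip(-3,-8,15)=-3, clip(-13,-8,15)=-8 -> [-8, 1, 3, -1, -3, -8] (max |s|=8)
Stage 5 (DELAY): [0, -8, 1, 3, -1, -3] = [0, -8, 1, 3, -1, -3] -> [0, -8, 1, 3, -1, -3] (max |s|=8)
Stage 6 (ABS): |0|=0, |-8|=8, |1|=1, |3|=3, |-1|=1, |-3|=3 -> [0, 8, 1, 3, 1, 3] (max |s|=8)
Overall max amplitude: 16

Answer: 16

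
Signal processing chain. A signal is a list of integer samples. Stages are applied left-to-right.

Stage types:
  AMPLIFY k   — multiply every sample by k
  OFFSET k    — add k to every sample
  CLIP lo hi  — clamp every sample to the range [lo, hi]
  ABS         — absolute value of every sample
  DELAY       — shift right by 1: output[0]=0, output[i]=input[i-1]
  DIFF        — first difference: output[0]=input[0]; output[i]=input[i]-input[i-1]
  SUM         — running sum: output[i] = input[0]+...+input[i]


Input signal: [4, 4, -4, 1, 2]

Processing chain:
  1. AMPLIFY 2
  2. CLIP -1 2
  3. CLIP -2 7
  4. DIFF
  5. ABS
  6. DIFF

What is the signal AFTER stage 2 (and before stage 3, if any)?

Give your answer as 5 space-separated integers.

Input: [4, 4, -4, 1, 2]
Stage 1 (AMPLIFY 2): 4*2=8, 4*2=8, -4*2=-8, 1*2=2, 2*2=4 -> [8, 8, -8, 2, 4]
Stage 2 (CLIP -1 2): clip(8,-1,2)=2, clip(8,-1,2)=2, clip(-8,-1,2)=-1, clip(2,-1,2)=2, clip(4,-1,2)=2 -> [2, 2, -1, 2, 2]

Answer: 2 2 -1 2 2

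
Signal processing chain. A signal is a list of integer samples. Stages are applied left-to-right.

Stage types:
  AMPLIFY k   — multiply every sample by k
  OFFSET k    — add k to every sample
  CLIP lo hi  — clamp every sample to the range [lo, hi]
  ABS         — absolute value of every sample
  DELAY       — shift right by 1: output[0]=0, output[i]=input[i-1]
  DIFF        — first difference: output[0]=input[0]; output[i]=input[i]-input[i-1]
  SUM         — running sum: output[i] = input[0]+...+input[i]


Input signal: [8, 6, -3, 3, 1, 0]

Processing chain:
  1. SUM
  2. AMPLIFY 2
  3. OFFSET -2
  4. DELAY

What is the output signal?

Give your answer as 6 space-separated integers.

Input: [8, 6, -3, 3, 1, 0]
Stage 1 (SUM): sum[0..0]=8, sum[0..1]=14, sum[0..2]=11, sum[0..3]=14, sum[0..4]=15, sum[0..5]=15 -> [8, 14, 11, 14, 15, 15]
Stage 2 (AMPLIFY 2): 8*2=16, 14*2=28, 11*2=22, 14*2=28, 15*2=30, 15*2=30 -> [16, 28, 22, 28, 30, 30]
Stage 3 (OFFSET -2): 16+-2=14, 28+-2=26, 22+-2=20, 28+-2=26, 30+-2=28, 30+-2=28 -> [14, 26, 20, 26, 28, 28]
Stage 4 (DELAY): [0, 14, 26, 20, 26, 28] = [0, 14, 26, 20, 26, 28] -> [0, 14, 26, 20, 26, 28]

Answer: 0 14 26 20 26 28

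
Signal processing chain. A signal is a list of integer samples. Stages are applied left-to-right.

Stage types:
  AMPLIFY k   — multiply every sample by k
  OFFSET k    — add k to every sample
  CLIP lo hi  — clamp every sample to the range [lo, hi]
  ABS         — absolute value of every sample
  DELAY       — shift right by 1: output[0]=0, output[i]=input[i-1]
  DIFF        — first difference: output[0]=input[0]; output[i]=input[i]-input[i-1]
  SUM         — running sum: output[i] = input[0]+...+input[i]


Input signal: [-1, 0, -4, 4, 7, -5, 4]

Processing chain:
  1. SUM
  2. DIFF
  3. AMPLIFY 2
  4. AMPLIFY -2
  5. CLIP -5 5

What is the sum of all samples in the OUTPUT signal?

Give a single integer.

Input: [-1, 0, -4, 4, 7, -5, 4]
Stage 1 (SUM): sum[0..0]=-1, sum[0..1]=-1, sum[0..2]=-5, sum[0..3]=-1, sum[0..4]=6, sum[0..5]=1, sum[0..6]=5 -> [-1, -1, -5, -1, 6, 1, 5]
Stage 2 (DIFF): s[0]=-1, -1--1=0, -5--1=-4, -1--5=4, 6--1=7, 1-6=-5, 5-1=4 -> [-1, 0, -4, 4, 7, -5, 4]
Stage 3 (AMPLIFY 2): -1*2=-2, 0*2=0, -4*2=-8, 4*2=8, 7*2=14, -5*2=-10, 4*2=8 -> [-2, 0, -8, 8, 14, -10, 8]
Stage 4 (AMPLIFY -2): -2*-2=4, 0*-2=0, -8*-2=16, 8*-2=-16, 14*-2=-28, -10*-2=20, 8*-2=-16 -> [4, 0, 16, -16, -28, 20, -16]
Stage 5 (CLIP -5 5): clip(4,-5,5)=4, clip(0,-5,5)=0, clip(16,-5,5)=5, clip(-16,-5,5)=-5, clip(-28,-5,5)=-5, clip(20,-5,5)=5, clip(-16,-5,5)=-5 -> [4, 0, 5, -5, -5, 5, -5]
Output sum: -1

Answer: -1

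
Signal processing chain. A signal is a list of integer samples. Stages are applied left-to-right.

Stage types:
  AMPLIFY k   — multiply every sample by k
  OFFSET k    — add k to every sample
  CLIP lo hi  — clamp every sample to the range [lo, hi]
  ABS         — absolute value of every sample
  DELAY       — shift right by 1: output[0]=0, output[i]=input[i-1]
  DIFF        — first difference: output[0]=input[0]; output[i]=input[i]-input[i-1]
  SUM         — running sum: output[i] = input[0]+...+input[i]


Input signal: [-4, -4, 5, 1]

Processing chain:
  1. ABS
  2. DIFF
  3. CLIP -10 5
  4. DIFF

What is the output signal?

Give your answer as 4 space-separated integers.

Answer: 4 -4 1 -5

Derivation:
Input: [-4, -4, 5, 1]
Stage 1 (ABS): |-4|=4, |-4|=4, |5|=5, |1|=1 -> [4, 4, 5, 1]
Stage 2 (DIFF): s[0]=4, 4-4=0, 5-4=1, 1-5=-4 -> [4, 0, 1, -4]
Stage 3 (CLIP -10 5): clip(4,-10,5)=4, clip(0,-10,5)=0, clip(1,-10,5)=1, clip(-4,-10,5)=-4 -> [4, 0, 1, -4]
Stage 4 (DIFF): s[0]=4, 0-4=-4, 1-0=1, -4-1=-5 -> [4, -4, 1, -5]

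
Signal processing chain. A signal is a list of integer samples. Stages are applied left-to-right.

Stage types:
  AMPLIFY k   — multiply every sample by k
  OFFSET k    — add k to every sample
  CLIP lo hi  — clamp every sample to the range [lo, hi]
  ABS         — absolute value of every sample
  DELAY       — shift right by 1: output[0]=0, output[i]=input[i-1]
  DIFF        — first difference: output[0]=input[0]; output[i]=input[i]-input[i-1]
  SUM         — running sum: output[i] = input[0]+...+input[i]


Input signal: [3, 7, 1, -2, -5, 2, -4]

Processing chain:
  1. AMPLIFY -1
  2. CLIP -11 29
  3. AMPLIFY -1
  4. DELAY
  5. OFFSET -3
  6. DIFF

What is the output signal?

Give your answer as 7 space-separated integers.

Answer: -3 3 4 -6 -3 -3 7

Derivation:
Input: [3, 7, 1, -2, -5, 2, -4]
Stage 1 (AMPLIFY -1): 3*-1=-3, 7*-1=-7, 1*-1=-1, -2*-1=2, -5*-1=5, 2*-1=-2, -4*-1=4 -> [-3, -7, -1, 2, 5, -2, 4]
Stage 2 (CLIP -11 29): clip(-3,-11,29)=-3, clip(-7,-11,29)=-7, clip(-1,-11,29)=-1, clip(2,-11,29)=2, clip(5,-11,29)=5, clip(-2,-11,29)=-2, clip(4,-11,29)=4 -> [-3, -7, -1, 2, 5, -2, 4]
Stage 3 (AMPLIFY -1): -3*-1=3, -7*-1=7, -1*-1=1, 2*-1=-2, 5*-1=-5, -2*-1=2, 4*-1=-4 -> [3, 7, 1, -2, -5, 2, -4]
Stage 4 (DELAY): [0, 3, 7, 1, -2, -5, 2] = [0, 3, 7, 1, -2, -5, 2] -> [0, 3, 7, 1, -2, -5, 2]
Stage 5 (OFFSET -3): 0+-3=-3, 3+-3=0, 7+-3=4, 1+-3=-2, -2+-3=-5, -5+-3=-8, 2+-3=-1 -> [-3, 0, 4, -2, -5, -8, -1]
Stage 6 (DIFF): s[0]=-3, 0--3=3, 4-0=4, -2-4=-6, -5--2=-3, -8--5=-3, -1--8=7 -> [-3, 3, 4, -6, -3, -3, 7]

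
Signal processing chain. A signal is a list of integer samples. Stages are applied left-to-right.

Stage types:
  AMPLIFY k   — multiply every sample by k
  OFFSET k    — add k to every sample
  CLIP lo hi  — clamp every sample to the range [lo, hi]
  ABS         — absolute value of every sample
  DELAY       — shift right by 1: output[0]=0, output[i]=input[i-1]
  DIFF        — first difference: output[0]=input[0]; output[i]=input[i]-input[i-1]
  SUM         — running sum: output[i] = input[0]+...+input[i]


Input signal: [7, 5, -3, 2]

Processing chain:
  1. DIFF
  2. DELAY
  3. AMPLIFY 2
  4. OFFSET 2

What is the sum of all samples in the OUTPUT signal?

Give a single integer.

Answer: 2

Derivation:
Input: [7, 5, -3, 2]
Stage 1 (DIFF): s[0]=7, 5-7=-2, -3-5=-8, 2--3=5 -> [7, -2, -8, 5]
Stage 2 (DELAY): [0, 7, -2, -8] = [0, 7, -2, -8] -> [0, 7, -2, -8]
Stage 3 (AMPLIFY 2): 0*2=0, 7*2=14, -2*2=-4, -8*2=-16 -> [0, 14, -4, -16]
Stage 4 (OFFSET 2): 0+2=2, 14+2=16, -4+2=-2, -16+2=-14 -> [2, 16, -2, -14]
Output sum: 2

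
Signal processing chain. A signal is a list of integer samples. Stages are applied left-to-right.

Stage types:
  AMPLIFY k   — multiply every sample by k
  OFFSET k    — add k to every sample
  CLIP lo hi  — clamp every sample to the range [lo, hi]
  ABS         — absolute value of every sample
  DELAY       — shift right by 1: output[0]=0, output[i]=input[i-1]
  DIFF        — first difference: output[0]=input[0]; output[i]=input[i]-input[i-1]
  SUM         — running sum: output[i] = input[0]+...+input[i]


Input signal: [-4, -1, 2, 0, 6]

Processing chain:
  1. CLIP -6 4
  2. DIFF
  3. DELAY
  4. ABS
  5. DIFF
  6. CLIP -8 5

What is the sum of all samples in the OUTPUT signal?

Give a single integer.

Input: [-4, -1, 2, 0, 6]
Stage 1 (CLIP -6 4): clip(-4,-6,4)=-4, clip(-1,-6,4)=-1, clip(2,-6,4)=2, clip(0,-6,4)=0, clip(6,-6,4)=4 -> [-4, -1, 2, 0, 4]
Stage 2 (DIFF): s[0]=-4, -1--4=3, 2--1=3, 0-2=-2, 4-0=4 -> [-4, 3, 3, -2, 4]
Stage 3 (DELAY): [0, -4, 3, 3, -2] = [0, -4, 3, 3, -2] -> [0, -4, 3, 3, -2]
Stage 4 (ABS): |0|=0, |-4|=4, |3|=3, |3|=3, |-2|=2 -> [0, 4, 3, 3, 2]
Stage 5 (DIFF): s[0]=0, 4-0=4, 3-4=-1, 3-3=0, 2-3=-1 -> [0, 4, -1, 0, -1]
Stage 6 (CLIP -8 5): clip(0,-8,5)=0, clip(4,-8,5)=4, clip(-1,-8,5)=-1, clip(0,-8,5)=0, clip(-1,-8,5)=-1 -> [0, 4, -1, 0, -1]
Output sum: 2

Answer: 2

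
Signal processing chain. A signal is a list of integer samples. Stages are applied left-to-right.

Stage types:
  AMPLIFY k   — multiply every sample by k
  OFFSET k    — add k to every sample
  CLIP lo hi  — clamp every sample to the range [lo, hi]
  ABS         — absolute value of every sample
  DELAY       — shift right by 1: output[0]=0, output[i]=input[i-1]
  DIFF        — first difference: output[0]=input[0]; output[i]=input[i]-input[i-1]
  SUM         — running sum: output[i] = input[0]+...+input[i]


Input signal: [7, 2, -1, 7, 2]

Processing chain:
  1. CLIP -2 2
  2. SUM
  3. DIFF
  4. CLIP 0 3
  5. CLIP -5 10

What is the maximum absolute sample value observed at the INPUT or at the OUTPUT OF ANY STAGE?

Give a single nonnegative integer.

Answer: 7

Derivation:
Input: [7, 2, -1, 7, 2] (max |s|=7)
Stage 1 (CLIP -2 2): clip(7,-2,2)=2, clip(2,-2,2)=2, clip(-1,-2,2)=-1, clip(7,-2,2)=2, clip(2,-2,2)=2 -> [2, 2, -1, 2, 2] (max |s|=2)
Stage 2 (SUM): sum[0..0]=2, sum[0..1]=4, sum[0..2]=3, sum[0..3]=5, sum[0..4]=7 -> [2, 4, 3, 5, 7] (max |s|=7)
Stage 3 (DIFF): s[0]=2, 4-2=2, 3-4=-1, 5-3=2, 7-5=2 -> [2, 2, -1, 2, 2] (max |s|=2)
Stage 4 (CLIP 0 3): clip(2,0,3)=2, clip(2,0,3)=2, clip(-1,0,3)=0, clip(2,0,3)=2, clip(2,0,3)=2 -> [2, 2, 0, 2, 2] (max |s|=2)
Stage 5 (CLIP -5 10): clip(2,-5,10)=2, clip(2,-5,10)=2, clip(0,-5,10)=0, clip(2,-5,10)=2, clip(2,-5,10)=2 -> [2, 2, 0, 2, 2] (max |s|=2)
Overall max amplitude: 7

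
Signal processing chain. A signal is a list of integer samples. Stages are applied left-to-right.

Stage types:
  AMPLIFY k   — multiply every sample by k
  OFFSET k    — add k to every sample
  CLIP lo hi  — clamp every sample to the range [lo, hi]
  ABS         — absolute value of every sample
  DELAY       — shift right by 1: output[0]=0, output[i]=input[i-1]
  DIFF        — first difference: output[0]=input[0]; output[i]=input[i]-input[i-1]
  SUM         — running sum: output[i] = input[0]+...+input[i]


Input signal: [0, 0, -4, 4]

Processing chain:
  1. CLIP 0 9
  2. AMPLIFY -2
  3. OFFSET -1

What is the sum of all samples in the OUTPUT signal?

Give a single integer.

Answer: -12

Derivation:
Input: [0, 0, -4, 4]
Stage 1 (CLIP 0 9): clip(0,0,9)=0, clip(0,0,9)=0, clip(-4,0,9)=0, clip(4,0,9)=4 -> [0, 0, 0, 4]
Stage 2 (AMPLIFY -2): 0*-2=0, 0*-2=0, 0*-2=0, 4*-2=-8 -> [0, 0, 0, -8]
Stage 3 (OFFSET -1): 0+-1=-1, 0+-1=-1, 0+-1=-1, -8+-1=-9 -> [-1, -1, -1, -9]
Output sum: -12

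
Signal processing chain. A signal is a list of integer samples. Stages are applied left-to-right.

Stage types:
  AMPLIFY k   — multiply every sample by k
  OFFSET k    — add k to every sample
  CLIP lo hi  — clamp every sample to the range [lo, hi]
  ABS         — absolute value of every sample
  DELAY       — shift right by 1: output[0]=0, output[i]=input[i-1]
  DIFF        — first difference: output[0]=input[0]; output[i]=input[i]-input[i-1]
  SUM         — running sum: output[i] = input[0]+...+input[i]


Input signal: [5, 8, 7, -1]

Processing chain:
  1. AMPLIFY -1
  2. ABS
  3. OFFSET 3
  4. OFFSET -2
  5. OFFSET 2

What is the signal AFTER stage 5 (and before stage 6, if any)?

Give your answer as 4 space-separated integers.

Input: [5, 8, 7, -1]
Stage 1 (AMPLIFY -1): 5*-1=-5, 8*-1=-8, 7*-1=-7, -1*-1=1 -> [-5, -8, -7, 1]
Stage 2 (ABS): |-5|=5, |-8|=8, |-7|=7, |1|=1 -> [5, 8, 7, 1]
Stage 3 (OFFSET 3): 5+3=8, 8+3=11, 7+3=10, 1+3=4 -> [8, 11, 10, 4]
Stage 4 (OFFSET -2): 8+-2=6, 11+-2=9, 10+-2=8, 4+-2=2 -> [6, 9, 8, 2]
Stage 5 (OFFSET 2): 6+2=8, 9+2=11, 8+2=10, 2+2=4 -> [8, 11, 10, 4]

Answer: 8 11 10 4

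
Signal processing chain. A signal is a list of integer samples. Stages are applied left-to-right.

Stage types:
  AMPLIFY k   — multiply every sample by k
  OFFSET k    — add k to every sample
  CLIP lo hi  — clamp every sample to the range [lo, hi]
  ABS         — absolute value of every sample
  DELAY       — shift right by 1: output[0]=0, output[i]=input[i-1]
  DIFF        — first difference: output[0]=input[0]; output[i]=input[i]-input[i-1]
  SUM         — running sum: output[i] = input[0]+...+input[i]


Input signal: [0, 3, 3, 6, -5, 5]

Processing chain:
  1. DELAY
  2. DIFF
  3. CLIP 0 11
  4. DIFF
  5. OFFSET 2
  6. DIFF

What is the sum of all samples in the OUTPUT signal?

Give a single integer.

Answer: -1

Derivation:
Input: [0, 3, 3, 6, -5, 5]
Stage 1 (DELAY): [0, 0, 3, 3, 6, -5] = [0, 0, 3, 3, 6, -5] -> [0, 0, 3, 3, 6, -5]
Stage 2 (DIFF): s[0]=0, 0-0=0, 3-0=3, 3-3=0, 6-3=3, -5-6=-11 -> [0, 0, 3, 0, 3, -11]
Stage 3 (CLIP 0 11): clip(0,0,11)=0, clip(0,0,11)=0, clip(3,0,11)=3, clip(0,0,11)=0, clip(3,0,11)=3, clip(-11,0,11)=0 -> [0, 0, 3, 0, 3, 0]
Stage 4 (DIFF): s[0]=0, 0-0=0, 3-0=3, 0-3=-3, 3-0=3, 0-3=-3 -> [0, 0, 3, -3, 3, -3]
Stage 5 (OFFSET 2): 0+2=2, 0+2=2, 3+2=5, -3+2=-1, 3+2=5, -3+2=-1 -> [2, 2, 5, -1, 5, -1]
Stage 6 (DIFF): s[0]=2, 2-2=0, 5-2=3, -1-5=-6, 5--1=6, -1-5=-6 -> [2, 0, 3, -6, 6, -6]
Output sum: -1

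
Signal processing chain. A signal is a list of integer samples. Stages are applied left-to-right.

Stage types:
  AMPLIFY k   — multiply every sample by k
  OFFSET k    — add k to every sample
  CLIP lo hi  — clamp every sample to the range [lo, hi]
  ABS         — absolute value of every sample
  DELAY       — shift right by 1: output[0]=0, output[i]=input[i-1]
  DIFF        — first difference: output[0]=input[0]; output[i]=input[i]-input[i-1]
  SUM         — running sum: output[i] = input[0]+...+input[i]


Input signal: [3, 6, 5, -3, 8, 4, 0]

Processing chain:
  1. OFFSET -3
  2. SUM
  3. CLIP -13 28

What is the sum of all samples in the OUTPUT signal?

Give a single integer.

Input: [3, 6, 5, -3, 8, 4, 0]
Stage 1 (OFFSET -3): 3+-3=0, 6+-3=3, 5+-3=2, -3+-3=-6, 8+-3=5, 4+-3=1, 0+-3=-3 -> [0, 3, 2, -6, 5, 1, -3]
Stage 2 (SUM): sum[0..0]=0, sum[0..1]=3, sum[0..2]=5, sum[0..3]=-1, sum[0..4]=4, sum[0..5]=5, sum[0..6]=2 -> [0, 3, 5, -1, 4, 5, 2]
Stage 3 (CLIP -13 28): clip(0,-13,28)=0, clip(3,-13,28)=3, clip(5,-13,28)=5, clip(-1,-13,28)=-1, clip(4,-13,28)=4, clip(5,-13,28)=5, clip(2,-13,28)=2 -> [0, 3, 5, -1, 4, 5, 2]
Output sum: 18

Answer: 18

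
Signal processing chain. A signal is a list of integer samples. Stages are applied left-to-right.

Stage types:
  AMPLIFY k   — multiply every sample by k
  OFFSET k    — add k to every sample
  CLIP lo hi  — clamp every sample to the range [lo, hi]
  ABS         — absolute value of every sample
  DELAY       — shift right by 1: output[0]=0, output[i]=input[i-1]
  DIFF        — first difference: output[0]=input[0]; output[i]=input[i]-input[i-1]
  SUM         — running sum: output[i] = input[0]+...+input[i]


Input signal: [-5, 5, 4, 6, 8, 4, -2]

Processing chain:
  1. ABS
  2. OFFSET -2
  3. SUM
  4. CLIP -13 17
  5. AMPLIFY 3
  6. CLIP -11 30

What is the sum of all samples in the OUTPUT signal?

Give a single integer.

Input: [-5, 5, 4, 6, 8, 4, -2]
Stage 1 (ABS): |-5|=5, |5|=5, |4|=4, |6|=6, |8|=8, |4|=4, |-2|=2 -> [5, 5, 4, 6, 8, 4, 2]
Stage 2 (OFFSET -2): 5+-2=3, 5+-2=3, 4+-2=2, 6+-2=4, 8+-2=6, 4+-2=2, 2+-2=0 -> [3, 3, 2, 4, 6, 2, 0]
Stage 3 (SUM): sum[0..0]=3, sum[0..1]=6, sum[0..2]=8, sum[0..3]=12, sum[0..4]=18, sum[0..5]=20, sum[0..6]=20 -> [3, 6, 8, 12, 18, 20, 20]
Stage 4 (CLIP -13 17): clip(3,-13,17)=3, clip(6,-13,17)=6, clip(8,-13,17)=8, clip(12,-13,17)=12, clip(18,-13,17)=17, clip(20,-13,17)=17, clip(20,-13,17)=17 -> [3, 6, 8, 12, 17, 17, 17]
Stage 5 (AMPLIFY 3): 3*3=9, 6*3=18, 8*3=24, 12*3=36, 17*3=51, 17*3=51, 17*3=51 -> [9, 18, 24, 36, 51, 51, 51]
Stage 6 (CLIP -11 30): clip(9,-11,30)=9, clip(18,-11,30)=18, clip(24,-11,30)=24, clip(36,-11,30)=30, clip(51,-11,30)=30, clip(51,-11,30)=30, clip(51,-11,30)=30 -> [9, 18, 24, 30, 30, 30, 30]
Output sum: 171

Answer: 171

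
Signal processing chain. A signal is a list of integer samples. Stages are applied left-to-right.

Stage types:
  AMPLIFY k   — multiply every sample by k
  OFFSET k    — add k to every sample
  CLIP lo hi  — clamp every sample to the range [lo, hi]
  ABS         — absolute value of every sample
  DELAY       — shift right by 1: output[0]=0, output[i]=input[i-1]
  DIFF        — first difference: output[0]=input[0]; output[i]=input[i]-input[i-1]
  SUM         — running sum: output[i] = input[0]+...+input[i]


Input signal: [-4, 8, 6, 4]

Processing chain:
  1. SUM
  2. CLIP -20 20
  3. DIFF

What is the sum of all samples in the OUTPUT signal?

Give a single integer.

Answer: 14

Derivation:
Input: [-4, 8, 6, 4]
Stage 1 (SUM): sum[0..0]=-4, sum[0..1]=4, sum[0..2]=10, sum[0..3]=14 -> [-4, 4, 10, 14]
Stage 2 (CLIP -20 20): clip(-4,-20,20)=-4, clip(4,-20,20)=4, clip(10,-20,20)=10, clip(14,-20,20)=14 -> [-4, 4, 10, 14]
Stage 3 (DIFF): s[0]=-4, 4--4=8, 10-4=6, 14-10=4 -> [-4, 8, 6, 4]
Output sum: 14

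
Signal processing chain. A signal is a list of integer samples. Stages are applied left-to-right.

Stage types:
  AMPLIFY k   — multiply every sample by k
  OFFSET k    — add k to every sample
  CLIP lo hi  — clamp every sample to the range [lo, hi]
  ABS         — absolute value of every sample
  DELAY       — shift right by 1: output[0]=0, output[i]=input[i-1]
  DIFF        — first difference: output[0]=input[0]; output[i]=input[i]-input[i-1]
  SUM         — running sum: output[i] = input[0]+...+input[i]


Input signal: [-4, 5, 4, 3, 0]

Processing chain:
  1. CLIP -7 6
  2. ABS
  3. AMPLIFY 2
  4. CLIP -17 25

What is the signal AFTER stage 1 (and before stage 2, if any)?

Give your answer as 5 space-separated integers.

Input: [-4, 5, 4, 3, 0]
Stage 1 (CLIP -7 6): clip(-4,-7,6)=-4, clip(5,-7,6)=5, clip(4,-7,6)=4, clip(3,-7,6)=3, clip(0,-7,6)=0 -> [-4, 5, 4, 3, 0]

Answer: -4 5 4 3 0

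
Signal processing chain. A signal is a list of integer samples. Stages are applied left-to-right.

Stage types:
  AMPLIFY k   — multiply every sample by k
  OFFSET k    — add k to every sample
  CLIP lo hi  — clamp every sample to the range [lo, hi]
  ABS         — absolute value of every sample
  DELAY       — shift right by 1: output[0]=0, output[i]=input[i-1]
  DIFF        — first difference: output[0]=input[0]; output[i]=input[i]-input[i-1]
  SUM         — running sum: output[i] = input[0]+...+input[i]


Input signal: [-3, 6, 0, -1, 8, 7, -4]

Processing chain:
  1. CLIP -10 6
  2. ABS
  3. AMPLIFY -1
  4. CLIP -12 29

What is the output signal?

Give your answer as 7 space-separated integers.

Input: [-3, 6, 0, -1, 8, 7, -4]
Stage 1 (CLIP -10 6): clip(-3,-10,6)=-3, clip(6,-10,6)=6, clip(0,-10,6)=0, clip(-1,-10,6)=-1, clip(8,-10,6)=6, clip(7,-10,6)=6, clip(-4,-10,6)=-4 -> [-3, 6, 0, -1, 6, 6, -4]
Stage 2 (ABS): |-3|=3, |6|=6, |0|=0, |-1|=1, |6|=6, |6|=6, |-4|=4 -> [3, 6, 0, 1, 6, 6, 4]
Stage 3 (AMPLIFY -1): 3*-1=-3, 6*-1=-6, 0*-1=0, 1*-1=-1, 6*-1=-6, 6*-1=-6, 4*-1=-4 -> [-3, -6, 0, -1, -6, -6, -4]
Stage 4 (CLIP -12 29): clip(-3,-12,29)=-3, clip(-6,-12,29)=-6, clip(0,-12,29)=0, clip(-1,-12,29)=-1, clip(-6,-12,29)=-6, clip(-6,-12,29)=-6, clip(-4,-12,29)=-4 -> [-3, -6, 0, -1, -6, -6, -4]

Answer: -3 -6 0 -1 -6 -6 -4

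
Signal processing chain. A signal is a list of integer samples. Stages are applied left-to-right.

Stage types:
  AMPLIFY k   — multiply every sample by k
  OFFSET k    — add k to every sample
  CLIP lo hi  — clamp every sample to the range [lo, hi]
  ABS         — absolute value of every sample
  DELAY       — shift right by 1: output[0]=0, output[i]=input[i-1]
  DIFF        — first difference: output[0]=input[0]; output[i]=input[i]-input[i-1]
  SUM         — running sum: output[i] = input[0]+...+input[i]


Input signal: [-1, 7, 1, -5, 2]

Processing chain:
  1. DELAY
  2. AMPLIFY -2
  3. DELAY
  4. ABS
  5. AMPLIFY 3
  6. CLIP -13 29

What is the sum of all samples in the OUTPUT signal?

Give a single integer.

Input: [-1, 7, 1, -5, 2]
Stage 1 (DELAY): [0, -1, 7, 1, -5] = [0, -1, 7, 1, -5] -> [0, -1, 7, 1, -5]
Stage 2 (AMPLIFY -2): 0*-2=0, -1*-2=2, 7*-2=-14, 1*-2=-2, -5*-2=10 -> [0, 2, -14, -2, 10]
Stage 3 (DELAY): [0, 0, 2, -14, -2] = [0, 0, 2, -14, -2] -> [0, 0, 2, -14, -2]
Stage 4 (ABS): |0|=0, |0|=0, |2|=2, |-14|=14, |-2|=2 -> [0, 0, 2, 14, 2]
Stage 5 (AMPLIFY 3): 0*3=0, 0*3=0, 2*3=6, 14*3=42, 2*3=6 -> [0, 0, 6, 42, 6]
Stage 6 (CLIP -13 29): clip(0,-13,29)=0, clip(0,-13,29)=0, clip(6,-13,29)=6, clip(42,-13,29)=29, clip(6,-13,29)=6 -> [0, 0, 6, 29, 6]
Output sum: 41

Answer: 41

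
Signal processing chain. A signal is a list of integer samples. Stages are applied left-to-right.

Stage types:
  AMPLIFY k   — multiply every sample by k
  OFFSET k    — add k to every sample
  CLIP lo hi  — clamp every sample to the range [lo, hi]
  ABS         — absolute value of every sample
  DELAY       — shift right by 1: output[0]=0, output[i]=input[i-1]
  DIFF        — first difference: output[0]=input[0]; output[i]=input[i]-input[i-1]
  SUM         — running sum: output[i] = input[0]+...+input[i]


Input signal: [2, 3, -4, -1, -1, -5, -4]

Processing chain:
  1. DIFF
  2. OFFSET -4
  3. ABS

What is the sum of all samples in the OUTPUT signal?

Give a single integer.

Answer: 32

Derivation:
Input: [2, 3, -4, -1, -1, -5, -4]
Stage 1 (DIFF): s[0]=2, 3-2=1, -4-3=-7, -1--4=3, -1--1=0, -5--1=-4, -4--5=1 -> [2, 1, -7, 3, 0, -4, 1]
Stage 2 (OFFSET -4): 2+-4=-2, 1+-4=-3, -7+-4=-11, 3+-4=-1, 0+-4=-4, -4+-4=-8, 1+-4=-3 -> [-2, -3, -11, -1, -4, -8, -3]
Stage 3 (ABS): |-2|=2, |-3|=3, |-11|=11, |-1|=1, |-4|=4, |-8|=8, |-3|=3 -> [2, 3, 11, 1, 4, 8, 3]
Output sum: 32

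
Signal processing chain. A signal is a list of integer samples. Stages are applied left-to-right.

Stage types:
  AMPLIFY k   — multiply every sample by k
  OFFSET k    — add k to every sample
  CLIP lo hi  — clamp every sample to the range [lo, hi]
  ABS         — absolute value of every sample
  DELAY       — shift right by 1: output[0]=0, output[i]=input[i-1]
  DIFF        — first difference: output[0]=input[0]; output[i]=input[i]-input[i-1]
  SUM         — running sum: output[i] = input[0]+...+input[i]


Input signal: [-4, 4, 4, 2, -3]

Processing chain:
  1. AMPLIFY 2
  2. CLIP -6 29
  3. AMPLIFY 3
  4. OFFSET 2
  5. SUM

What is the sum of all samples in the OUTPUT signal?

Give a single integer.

Input: [-4, 4, 4, 2, -3]
Stage 1 (AMPLIFY 2): -4*2=-8, 4*2=8, 4*2=8, 2*2=4, -3*2=-6 -> [-8, 8, 8, 4, -6]
Stage 2 (CLIP -6 29): clip(-8,-6,29)=-6, clip(8,-6,29)=8, clip(8,-6,29)=8, clip(4,-6,29)=4, clip(-6,-6,29)=-6 -> [-6, 8, 8, 4, -6]
Stage 3 (AMPLIFY 3): -6*3=-18, 8*3=24, 8*3=24, 4*3=12, -6*3=-18 -> [-18, 24, 24, 12, -18]
Stage 4 (OFFSET 2): -18+2=-16, 24+2=26, 24+2=26, 12+2=14, -18+2=-16 -> [-16, 26, 26, 14, -16]
Stage 5 (SUM): sum[0..0]=-16, sum[0..1]=10, sum[0..2]=36, sum[0..3]=50, sum[0..4]=34 -> [-16, 10, 36, 50, 34]
Output sum: 114

Answer: 114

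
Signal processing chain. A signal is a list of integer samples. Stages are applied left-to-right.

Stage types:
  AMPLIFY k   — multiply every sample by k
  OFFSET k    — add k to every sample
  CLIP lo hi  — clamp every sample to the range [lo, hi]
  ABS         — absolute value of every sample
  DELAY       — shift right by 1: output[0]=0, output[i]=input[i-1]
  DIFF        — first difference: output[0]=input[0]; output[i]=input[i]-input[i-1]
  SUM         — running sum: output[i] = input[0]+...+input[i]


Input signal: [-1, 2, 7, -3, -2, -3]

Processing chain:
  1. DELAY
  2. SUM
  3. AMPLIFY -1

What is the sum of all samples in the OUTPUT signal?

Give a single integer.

Input: [-1, 2, 7, -3, -2, -3]
Stage 1 (DELAY): [0, -1, 2, 7, -3, -2] = [0, -1, 2, 7, -3, -2] -> [0, -1, 2, 7, -3, -2]
Stage 2 (SUM): sum[0..0]=0, sum[0..1]=-1, sum[0..2]=1, sum[0..3]=8, sum[0..4]=5, sum[0..5]=3 -> [0, -1, 1, 8, 5, 3]
Stage 3 (AMPLIFY -1): 0*-1=0, -1*-1=1, 1*-1=-1, 8*-1=-8, 5*-1=-5, 3*-1=-3 -> [0, 1, -1, -8, -5, -3]
Output sum: -16

Answer: -16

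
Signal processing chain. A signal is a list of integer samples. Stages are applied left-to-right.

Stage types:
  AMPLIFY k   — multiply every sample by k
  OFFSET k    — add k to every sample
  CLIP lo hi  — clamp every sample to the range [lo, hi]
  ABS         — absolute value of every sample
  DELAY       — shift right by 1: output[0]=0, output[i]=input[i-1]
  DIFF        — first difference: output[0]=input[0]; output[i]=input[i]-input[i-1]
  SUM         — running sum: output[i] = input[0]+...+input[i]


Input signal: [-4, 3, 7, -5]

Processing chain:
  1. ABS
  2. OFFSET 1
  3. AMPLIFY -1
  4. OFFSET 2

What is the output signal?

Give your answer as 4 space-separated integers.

Input: [-4, 3, 7, -5]
Stage 1 (ABS): |-4|=4, |3|=3, |7|=7, |-5|=5 -> [4, 3, 7, 5]
Stage 2 (OFFSET 1): 4+1=5, 3+1=4, 7+1=8, 5+1=6 -> [5, 4, 8, 6]
Stage 3 (AMPLIFY -1): 5*-1=-5, 4*-1=-4, 8*-1=-8, 6*-1=-6 -> [-5, -4, -8, -6]
Stage 4 (OFFSET 2): -5+2=-3, -4+2=-2, -8+2=-6, -6+2=-4 -> [-3, -2, -6, -4]

Answer: -3 -2 -6 -4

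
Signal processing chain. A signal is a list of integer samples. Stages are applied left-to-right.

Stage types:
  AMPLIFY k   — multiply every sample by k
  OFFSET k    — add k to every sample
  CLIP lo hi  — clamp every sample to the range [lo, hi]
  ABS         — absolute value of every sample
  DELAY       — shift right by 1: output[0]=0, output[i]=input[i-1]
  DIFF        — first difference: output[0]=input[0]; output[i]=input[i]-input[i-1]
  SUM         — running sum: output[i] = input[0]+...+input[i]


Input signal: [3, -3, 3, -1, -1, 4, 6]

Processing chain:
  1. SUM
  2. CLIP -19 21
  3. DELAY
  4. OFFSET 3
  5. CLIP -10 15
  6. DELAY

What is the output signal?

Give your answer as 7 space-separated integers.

Input: [3, -3, 3, -1, -1, 4, 6]
Stage 1 (SUM): sum[0..0]=3, sum[0..1]=0, sum[0..2]=3, sum[0..3]=2, sum[0..4]=1, sum[0..5]=5, sum[0..6]=11 -> [3, 0, 3, 2, 1, 5, 11]
Stage 2 (CLIP -19 21): clip(3,-19,21)=3, clip(0,-19,21)=0, clip(3,-19,21)=3, clip(2,-19,21)=2, clip(1,-19,21)=1, clip(5,-19,21)=5, clip(11,-19,21)=11 -> [3, 0, 3, 2, 1, 5, 11]
Stage 3 (DELAY): [0, 3, 0, 3, 2, 1, 5] = [0, 3, 0, 3, 2, 1, 5] -> [0, 3, 0, 3, 2, 1, 5]
Stage 4 (OFFSET 3): 0+3=3, 3+3=6, 0+3=3, 3+3=6, 2+3=5, 1+3=4, 5+3=8 -> [3, 6, 3, 6, 5, 4, 8]
Stage 5 (CLIP -10 15): clip(3,-10,15)=3, clip(6,-10,15)=6, clip(3,-10,15)=3, clip(6,-10,15)=6, clip(5,-10,15)=5, clip(4,-10,15)=4, clip(8,-10,15)=8 -> [3, 6, 3, 6, 5, 4, 8]
Stage 6 (DELAY): [0, 3, 6, 3, 6, 5, 4] = [0, 3, 6, 3, 6, 5, 4] -> [0, 3, 6, 3, 6, 5, 4]

Answer: 0 3 6 3 6 5 4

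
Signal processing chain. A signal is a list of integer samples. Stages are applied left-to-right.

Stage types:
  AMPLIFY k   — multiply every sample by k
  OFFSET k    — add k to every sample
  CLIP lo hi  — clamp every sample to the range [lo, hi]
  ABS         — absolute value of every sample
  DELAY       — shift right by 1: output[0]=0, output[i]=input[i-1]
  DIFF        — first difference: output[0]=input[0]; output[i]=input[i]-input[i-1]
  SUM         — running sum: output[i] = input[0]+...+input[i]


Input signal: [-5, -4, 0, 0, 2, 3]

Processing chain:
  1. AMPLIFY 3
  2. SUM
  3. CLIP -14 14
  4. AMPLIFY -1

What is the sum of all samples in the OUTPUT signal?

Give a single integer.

Input: [-5, -4, 0, 0, 2, 3]
Stage 1 (AMPLIFY 3): -5*3=-15, -4*3=-12, 0*3=0, 0*3=0, 2*3=6, 3*3=9 -> [-15, -12, 0, 0, 6, 9]
Stage 2 (SUM): sum[0..0]=-15, sum[0..1]=-27, sum[0..2]=-27, sum[0..3]=-27, sum[0..4]=-21, sum[0..5]=-12 -> [-15, -27, -27, -27, -21, -12]
Stage 3 (CLIP -14 14): clip(-15,-14,14)=-14, clip(-27,-14,14)=-14, clip(-27,-14,14)=-14, clip(-27,-14,14)=-14, clip(-21,-14,14)=-14, clip(-12,-14,14)=-12 -> [-14, -14, -14, -14, -14, -12]
Stage 4 (AMPLIFY -1): -14*-1=14, -14*-1=14, -14*-1=14, -14*-1=14, -14*-1=14, -12*-1=12 -> [14, 14, 14, 14, 14, 12]
Output sum: 82

Answer: 82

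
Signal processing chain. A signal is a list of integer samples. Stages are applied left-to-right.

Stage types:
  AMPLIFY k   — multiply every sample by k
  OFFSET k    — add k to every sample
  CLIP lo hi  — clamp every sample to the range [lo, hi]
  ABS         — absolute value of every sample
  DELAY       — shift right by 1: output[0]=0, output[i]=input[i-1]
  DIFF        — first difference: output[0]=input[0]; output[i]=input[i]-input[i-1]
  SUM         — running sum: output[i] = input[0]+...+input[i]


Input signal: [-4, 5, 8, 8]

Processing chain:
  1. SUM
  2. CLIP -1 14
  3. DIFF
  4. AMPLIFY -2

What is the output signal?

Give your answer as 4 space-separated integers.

Answer: 2 -4 -16 -10

Derivation:
Input: [-4, 5, 8, 8]
Stage 1 (SUM): sum[0..0]=-4, sum[0..1]=1, sum[0..2]=9, sum[0..3]=17 -> [-4, 1, 9, 17]
Stage 2 (CLIP -1 14): clip(-4,-1,14)=-1, clip(1,-1,14)=1, clip(9,-1,14)=9, clip(17,-1,14)=14 -> [-1, 1, 9, 14]
Stage 3 (DIFF): s[0]=-1, 1--1=2, 9-1=8, 14-9=5 -> [-1, 2, 8, 5]
Stage 4 (AMPLIFY -2): -1*-2=2, 2*-2=-4, 8*-2=-16, 5*-2=-10 -> [2, -4, -16, -10]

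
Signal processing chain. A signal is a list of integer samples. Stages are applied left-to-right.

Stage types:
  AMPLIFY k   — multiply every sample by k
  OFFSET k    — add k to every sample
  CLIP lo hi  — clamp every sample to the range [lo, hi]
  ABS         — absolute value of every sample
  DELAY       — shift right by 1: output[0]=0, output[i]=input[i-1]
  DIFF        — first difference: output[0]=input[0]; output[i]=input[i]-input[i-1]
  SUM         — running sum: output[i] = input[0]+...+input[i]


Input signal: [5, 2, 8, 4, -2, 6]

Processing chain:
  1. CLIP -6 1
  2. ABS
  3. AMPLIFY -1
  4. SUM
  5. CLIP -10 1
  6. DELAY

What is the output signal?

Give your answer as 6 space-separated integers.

Answer: 0 -1 -2 -3 -4 -6

Derivation:
Input: [5, 2, 8, 4, -2, 6]
Stage 1 (CLIP -6 1): clip(5,-6,1)=1, clip(2,-6,1)=1, clip(8,-6,1)=1, clip(4,-6,1)=1, clip(-2,-6,1)=-2, clip(6,-6,1)=1 -> [1, 1, 1, 1, -2, 1]
Stage 2 (ABS): |1|=1, |1|=1, |1|=1, |1|=1, |-2|=2, |1|=1 -> [1, 1, 1, 1, 2, 1]
Stage 3 (AMPLIFY -1): 1*-1=-1, 1*-1=-1, 1*-1=-1, 1*-1=-1, 2*-1=-2, 1*-1=-1 -> [-1, -1, -1, -1, -2, -1]
Stage 4 (SUM): sum[0..0]=-1, sum[0..1]=-2, sum[0..2]=-3, sum[0..3]=-4, sum[0..4]=-6, sum[0..5]=-7 -> [-1, -2, -3, -4, -6, -7]
Stage 5 (CLIP -10 1): clip(-1,-10,1)=-1, clip(-2,-10,1)=-2, clip(-3,-10,1)=-3, clip(-4,-10,1)=-4, clip(-6,-10,1)=-6, clip(-7,-10,1)=-7 -> [-1, -2, -3, -4, -6, -7]
Stage 6 (DELAY): [0, -1, -2, -3, -4, -6] = [0, -1, -2, -3, -4, -6] -> [0, -1, -2, -3, -4, -6]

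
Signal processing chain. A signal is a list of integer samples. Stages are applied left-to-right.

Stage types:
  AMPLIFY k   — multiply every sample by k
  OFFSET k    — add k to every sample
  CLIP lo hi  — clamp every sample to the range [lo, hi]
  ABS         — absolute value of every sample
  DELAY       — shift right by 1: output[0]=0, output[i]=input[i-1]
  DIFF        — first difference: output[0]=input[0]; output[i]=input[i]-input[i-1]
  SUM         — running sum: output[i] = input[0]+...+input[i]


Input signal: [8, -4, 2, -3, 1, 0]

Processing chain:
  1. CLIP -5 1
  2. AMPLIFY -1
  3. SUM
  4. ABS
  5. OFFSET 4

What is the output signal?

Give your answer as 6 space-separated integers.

Input: [8, -4, 2, -3, 1, 0]
Stage 1 (CLIP -5 1): clip(8,-5,1)=1, clip(-4,-5,1)=-4, clip(2,-5,1)=1, clip(-3,-5,1)=-3, clip(1,-5,1)=1, clip(0,-5,1)=0 -> [1, -4, 1, -3, 1, 0]
Stage 2 (AMPLIFY -1): 1*-1=-1, -4*-1=4, 1*-1=-1, -3*-1=3, 1*-1=-1, 0*-1=0 -> [-1, 4, -1, 3, -1, 0]
Stage 3 (SUM): sum[0..0]=-1, sum[0..1]=3, sum[0..2]=2, sum[0..3]=5, sum[0..4]=4, sum[0..5]=4 -> [-1, 3, 2, 5, 4, 4]
Stage 4 (ABS): |-1|=1, |3|=3, |2|=2, |5|=5, |4|=4, |4|=4 -> [1, 3, 2, 5, 4, 4]
Stage 5 (OFFSET 4): 1+4=5, 3+4=7, 2+4=6, 5+4=9, 4+4=8, 4+4=8 -> [5, 7, 6, 9, 8, 8]

Answer: 5 7 6 9 8 8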